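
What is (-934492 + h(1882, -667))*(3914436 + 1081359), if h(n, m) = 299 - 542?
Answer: -4669744439325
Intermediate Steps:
h(n, m) = -243
(-934492 + h(1882, -667))*(3914436 + 1081359) = (-934492 - 243)*(3914436 + 1081359) = -934735*4995795 = -4669744439325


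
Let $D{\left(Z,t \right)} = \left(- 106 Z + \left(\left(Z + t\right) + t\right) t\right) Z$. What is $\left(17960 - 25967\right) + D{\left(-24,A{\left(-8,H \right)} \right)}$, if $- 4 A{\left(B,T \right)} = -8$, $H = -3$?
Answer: $-68103$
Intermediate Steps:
$A{\left(B,T \right)} = 2$ ($A{\left(B,T \right)} = \left(- \frac{1}{4}\right) \left(-8\right) = 2$)
$D{\left(Z,t \right)} = Z \left(- 106 Z + t \left(Z + 2 t\right)\right)$ ($D{\left(Z,t \right)} = \left(- 106 Z + \left(Z + 2 t\right) t\right) Z = \left(- 106 Z + t \left(Z + 2 t\right)\right) Z = Z \left(- 106 Z + t \left(Z + 2 t\right)\right)$)
$\left(17960 - 25967\right) + D{\left(-24,A{\left(-8,H \right)} \right)} = \left(17960 - 25967\right) - 24 \left(\left(-106\right) \left(-24\right) + 2 \cdot 2^{2} - 48\right) = -8007 - 24 \left(2544 + 2 \cdot 4 - 48\right) = -8007 - 24 \left(2544 + 8 - 48\right) = -8007 - 60096 = -68103$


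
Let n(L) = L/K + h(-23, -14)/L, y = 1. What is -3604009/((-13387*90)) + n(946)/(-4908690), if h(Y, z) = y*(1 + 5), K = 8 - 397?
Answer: 36532936536999/12213057918809 ≈ 2.9913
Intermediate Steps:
K = -389
h(Y, z) = 6 (h(Y, z) = 1*(1 + 5) = 1*6 = 6)
n(L) = 6/L - L/389 (n(L) = L/(-389) + 6/L = L*(-1/389) + 6/L = -L/389 + 6/L = 6/L - L/389)
-3604009/((-13387*90)) + n(946)/(-4908690) = -3604009/((-13387*90)) + (6/946 - 1/389*946)/(-4908690) = -3604009/(-1204830) + (6*(1/946) - 946/389)*(-1/4908690) = -3604009*(-1/1204830) + (3/473 - 946/389)*(-1/4908690) = 3604009/1204830 - 446291/183997*(-1/4908690) = 3604009/1204830 + 446291/903184233930 = 36532936536999/12213057918809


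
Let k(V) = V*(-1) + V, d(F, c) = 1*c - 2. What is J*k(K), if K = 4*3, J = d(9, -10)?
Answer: 0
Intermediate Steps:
d(F, c) = -2 + c (d(F, c) = c - 2 = -2 + c)
J = -12 (J = -2 - 10 = -12)
K = 12
k(V) = 0 (k(V) = -V + V = 0)
J*k(K) = -12*0 = 0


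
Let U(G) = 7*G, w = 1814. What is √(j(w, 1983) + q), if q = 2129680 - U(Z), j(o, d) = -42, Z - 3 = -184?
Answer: √2130905 ≈ 1459.8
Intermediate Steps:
Z = -181 (Z = 3 - 184 = -181)
q = 2130947 (q = 2129680 - 7*(-181) = 2129680 - 1*(-1267) = 2129680 + 1267 = 2130947)
√(j(w, 1983) + q) = √(-42 + 2130947) = √2130905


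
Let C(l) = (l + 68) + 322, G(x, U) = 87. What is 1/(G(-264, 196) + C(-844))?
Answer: -1/367 ≈ -0.0027248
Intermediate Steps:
C(l) = 390 + l (C(l) = (68 + l) + 322 = 390 + l)
1/(G(-264, 196) + C(-844)) = 1/(87 + (390 - 844)) = 1/(87 - 454) = 1/(-367) = -1/367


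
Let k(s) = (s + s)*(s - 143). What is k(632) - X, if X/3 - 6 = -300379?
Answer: 1519215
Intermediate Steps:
X = -901119 (X = 18 + 3*(-300379) = 18 - 901137 = -901119)
k(s) = 2*s*(-143 + s) (k(s) = (2*s)*(-143 + s) = 2*s*(-143 + s))
k(632) - X = 2*632*(-143 + 632) - 1*(-901119) = 2*632*489 + 901119 = 618096 + 901119 = 1519215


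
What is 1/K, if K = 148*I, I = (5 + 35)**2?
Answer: 1/236800 ≈ 4.2230e-6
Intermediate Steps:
I = 1600 (I = 40**2 = 1600)
K = 236800 (K = 148*1600 = 236800)
1/K = 1/236800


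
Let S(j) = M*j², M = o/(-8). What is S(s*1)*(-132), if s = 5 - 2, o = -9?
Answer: -2673/2 ≈ -1336.5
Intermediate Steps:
s = 3
M = 9/8 (M = -9/(-8) = -9*(-⅛) = 9/8 ≈ 1.1250)
S(j) = 9*j²/8
S(s*1)*(-132) = (9*(3*1)²/8)*(-132) = ((9/8)*3²)*(-132) = ((9/8)*9)*(-132) = (81/8)*(-132) = -2673/2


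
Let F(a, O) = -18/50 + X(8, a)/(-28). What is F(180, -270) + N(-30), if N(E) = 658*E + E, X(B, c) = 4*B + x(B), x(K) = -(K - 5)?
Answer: -13839977/700 ≈ -19771.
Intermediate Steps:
x(K) = 5 - K (x(K) = -(-5 + K) = 5 - K)
X(B, c) = 5 + 3*B (X(B, c) = 4*B + (5 - B) = 5 + 3*B)
F(a, O) = -977/700 (F(a, O) = -18/50 + (5 + 3*8)/(-28) = -18*1/50 + (5 + 24)*(-1/28) = -9/25 + 29*(-1/28) = -9/25 - 29/28 = -977/700)
N(E) = 659*E
F(180, -270) + N(-30) = -977/700 + 659*(-30) = -977/700 - 19770 = -13839977/700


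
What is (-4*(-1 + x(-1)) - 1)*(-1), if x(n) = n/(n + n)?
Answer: -1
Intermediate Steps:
x(n) = ½ (x(n) = n/((2*n)) = n*(1/(2*n)) = ½)
(-4*(-1 + x(-1)) - 1)*(-1) = (-4*(-1 + ½) - 1)*(-1) = (-4*(-½) - 1)*(-1) = (2 - 1)*(-1) = 1*(-1) = -1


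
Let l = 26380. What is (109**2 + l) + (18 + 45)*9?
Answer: 38828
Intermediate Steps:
(109**2 + l) + (18 + 45)*9 = (109**2 + 26380) + (18 + 45)*9 = (11881 + 26380) + 63*9 = 38261 + 567 = 38828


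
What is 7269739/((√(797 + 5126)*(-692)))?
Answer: -7269739*√5923/4098716 ≈ -136.50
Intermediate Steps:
7269739/((√(797 + 5126)*(-692))) = 7269739/((√5923*(-692))) = 7269739/((-692*√5923)) = 7269739*(-√5923/4098716) = -7269739*√5923/4098716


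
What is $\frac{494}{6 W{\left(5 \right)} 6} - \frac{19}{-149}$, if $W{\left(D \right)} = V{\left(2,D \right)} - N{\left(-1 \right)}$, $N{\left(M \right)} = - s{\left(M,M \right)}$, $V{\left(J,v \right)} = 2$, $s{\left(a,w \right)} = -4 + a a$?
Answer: $- \frac{36461}{2682} \approx -13.595$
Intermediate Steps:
$s{\left(a,w \right)} = -4 + a^{2}$
$N{\left(M \right)} = 4 - M^{2}$ ($N{\left(M \right)} = - (-4 + M^{2}) = 4 - M^{2}$)
$W{\left(D \right)} = -1$ ($W{\left(D \right)} = 2 - \left(4 - \left(-1\right)^{2}\right) = 2 - \left(4 - 1\right) = 2 - 3 = -1$)
$\frac{494}{6 W{\left(5 \right)} 6} - \frac{19}{-149} = \frac{494}{6 \left(-1\right) 6} - \frac{19}{-149} = \frac{494}{\left(-6\right) 6} - - \frac{19}{149} = \frac{494}{-36} + \frac{19}{149} = 494 \left(- \frac{1}{36}\right) + \frac{19}{149} = - \frac{247}{18} + \frac{19}{149} = - \frac{36461}{2682}$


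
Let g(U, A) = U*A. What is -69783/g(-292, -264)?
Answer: -23261/25696 ≈ -0.90524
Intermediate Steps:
g(U, A) = A*U
-69783/g(-292, -264) = -69783/((-264*(-292))) = -69783/77088 = -69783*1/77088 = -23261/25696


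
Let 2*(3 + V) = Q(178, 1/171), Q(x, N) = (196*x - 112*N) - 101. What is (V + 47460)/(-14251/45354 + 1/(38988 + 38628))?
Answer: -722903519779672/3502524163 ≈ -2.0640e+5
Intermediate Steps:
Q(x, N) = -101 - 112*N + 196*x (Q(x, N) = (-112*N + 196*x) - 101 = -101 - 112*N + 196*x)
V = 5947439/342 (V = -3 + (-101 - 112/171 + 196*178)/2 = -3 + (-101 - 112*1/171 + 34888)/2 = -3 + (-101 - 112/171 + 34888)/2 = -3 + (½)*(5948465/171) = -3 + 5948465/342 = 5947439/342 ≈ 17390.)
(V + 47460)/(-14251/45354 + 1/(38988 + 38628)) = (5947439/342 + 47460)/(-14251/45354 + 1/(38988 + 38628)) = 22178759/(342*(-14251*1/45354 + 1/77616)) = 22178759/(342*(-14251/45354 + 1/77616)) = 22178759/(342*(-184343377/586699344)) = (22178759/342)*(-586699344/184343377) = -722903519779672/3502524163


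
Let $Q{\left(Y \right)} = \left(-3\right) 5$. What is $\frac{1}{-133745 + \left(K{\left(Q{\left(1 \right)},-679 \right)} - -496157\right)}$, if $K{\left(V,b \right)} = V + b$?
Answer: $\frac{1}{361718} \approx 2.7646 \cdot 10^{-6}$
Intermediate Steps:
$Q{\left(Y \right)} = -15$
$\frac{1}{-133745 + \left(K{\left(Q{\left(1 \right)},-679 \right)} - -496157\right)} = \frac{1}{-133745 - -495463} = \frac{1}{-133745 + \left(-694 + 496157\right)} = \frac{1}{-133745 + 495463} = \frac{1}{361718}$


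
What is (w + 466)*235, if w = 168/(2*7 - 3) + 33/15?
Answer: 1249777/11 ≈ 1.1362e+5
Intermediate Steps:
w = 961/55 (w = 168/(14 - 3) + 33*(1/15) = 168/11 + 11/5 = 961/55 ≈ 17.473)
(w + 466)*235 = (961/55 + 466)*235 = (26591/55)*235 = 1249777/11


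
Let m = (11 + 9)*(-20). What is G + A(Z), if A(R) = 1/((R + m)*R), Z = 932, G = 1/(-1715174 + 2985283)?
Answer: 1765933/629750524816 ≈ 2.8042e-6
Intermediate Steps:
G = 1/1270109 ≈ 7.8733e-7
m = -400 (m = 20*(-20) = -400)
A(R) = 1/(R*(-400 + R)) (A(R) = 1/((R - 400)*R) = 1/((-400 + R)*R) = 1/(R*(-400 + R)))
G + A(Z) = 1/1270109 + 1/(932*(-400 + 932)) = 1/1270109 + (1/932)/532 = 1/1270109 + (1/932)*(1/532) = 1/1270109 + 1/495824 = 1765933/629750524816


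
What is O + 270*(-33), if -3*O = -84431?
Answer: 57701/3 ≈ 19234.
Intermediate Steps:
O = 84431/3 (O = -1/3*(-84431) = 84431/3 ≈ 28144.)
O + 270*(-33) = 84431/3 + 270*(-33) = 84431/3 - 8910 = 57701/3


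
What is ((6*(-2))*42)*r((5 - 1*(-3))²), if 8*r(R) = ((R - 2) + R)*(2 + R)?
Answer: -523908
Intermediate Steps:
r(R) = (-2 + 2*R)*(2 + R)/8 (r(R) = (((R - 2) + R)*(2 + R))/8 = (((-2 + R) + R)*(2 + R))/8 = ((-2 + 2*R)*(2 + R))/8 = (-2 + 2*R)*(2 + R)/8)
((6*(-2))*42)*r((5 - 1*(-3))²) = ((6*(-2))*42)*(-½ + (5 - 1*(-3))²/4 + ((5 - 1*(-3))²)²/4) = (-12*42)*(-½ + (5 + 3)²/4 + ((5 + 3)²)²/4) = -504*(-½ + (¼)*8² + (8²)²/4) = -504*(-½ + (¼)*64 + (¼)*64²) = -504*(-½ + 16 + (¼)*4096) = -504*(-½ + 16 + 1024) = -504*2079/2 = -523908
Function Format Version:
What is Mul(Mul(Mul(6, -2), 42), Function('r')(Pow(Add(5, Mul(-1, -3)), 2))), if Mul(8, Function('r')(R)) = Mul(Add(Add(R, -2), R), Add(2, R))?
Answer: -523908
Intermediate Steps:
Function('r')(R) = Mul(Rational(1, 8), Add(-2, Mul(2, R)), Add(2, R)) (Function('r')(R) = Mul(Rational(1, 8), Mul(Add(Add(R, -2), R), Add(2, R))) = Mul(Rational(1, 8), Mul(Add(Add(-2, R), R), Add(2, R))) = Mul(Rational(1, 8), Mul(Add(-2, Mul(2, R)), Add(2, R))) = Mul(Rational(1, 8), Add(-2, Mul(2, R)), Add(2, R)))
Mul(Mul(Mul(6, -2), 42), Function('r')(Pow(Add(5, Mul(-1, -3)), 2))) = Mul(Mul(Mul(6, -2), 42), Add(Rational(-1, 2), Mul(Rational(1, 4), Pow(Add(5, Mul(-1, -3)), 2)), Mul(Rational(1, 4), Pow(Pow(Add(5, Mul(-1, -3)), 2), 2)))) = Mul(Mul(-12, 42), Add(Rational(-1, 2), Mul(Rational(1, 4), Pow(Add(5, 3), 2)), Mul(Rational(1, 4), Pow(Pow(Add(5, 3), 2), 2)))) = Mul(-504, Add(Rational(-1, 2), Mul(Rational(1, 4), Pow(8, 2)), Mul(Rational(1, 4), Pow(Pow(8, 2), 2)))) = Mul(-504, Add(Rational(-1, 2), Mul(Rational(1, 4), 64), Mul(Rational(1, 4), Pow(64, 2)))) = Mul(-504, Add(Rational(-1, 2), 16, Mul(Rational(1, 4), 4096))) = Mul(-504, Add(Rational(-1, 2), 16, 1024)) = Mul(-504, Rational(2079, 2)) = -523908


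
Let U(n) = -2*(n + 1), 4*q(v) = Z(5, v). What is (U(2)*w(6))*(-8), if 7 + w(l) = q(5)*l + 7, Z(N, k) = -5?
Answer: -360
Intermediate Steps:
q(v) = -5/4 (q(v) = (¼)*(-5) = -5/4)
w(l) = -5*l/4 (w(l) = -7 + (-5*l/4 + 7) = -7 + (7 - 5*l/4) = -5*l/4)
U(n) = -2 - 2*n (U(n) = -2*(1 + n) = -2 - 2*n)
(U(2)*w(6))*(-8) = ((-2 - 2*2)*(-5/4*6))*(-8) = ((-2 - 4)*(-15/2))*(-8) = -6*(-15/2)*(-8) = 45*(-8) = -360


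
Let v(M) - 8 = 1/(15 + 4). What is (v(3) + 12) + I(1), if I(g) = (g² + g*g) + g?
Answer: 438/19 ≈ 23.053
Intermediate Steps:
v(M) = 153/19 (v(M) = 8 + 1/(15 + 4) = 8 + 1/19 = 153/19)
I(g) = g + 2*g² (I(g) = (g² + g²) + g = 2*g² + g = g + 2*g²)
(v(3) + 12) + I(1) = (153/19 + 12) + 1*(1 + 2*1) = 381/19 + 1*(1 + 2) = 381/19 + 1*3 = 381/19 + 3 = 438/19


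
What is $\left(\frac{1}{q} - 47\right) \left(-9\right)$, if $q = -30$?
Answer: $\frac{4233}{10} \approx 423.3$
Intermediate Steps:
$\left(\frac{1}{q} - 47\right) \left(-9\right) = \left(\frac{1}{-30} - 47\right) \left(-9\right) = \left(- \frac{1}{30} - 47\right) \left(-9\right) = \left(- \frac{1411}{30}\right) \left(-9\right) = \frac{4233}{10}$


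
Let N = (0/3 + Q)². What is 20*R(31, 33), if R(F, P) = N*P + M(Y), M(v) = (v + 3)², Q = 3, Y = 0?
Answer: 6120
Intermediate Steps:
N = 9 (N = (0/3 + 3)² = (0*(⅓) + 3)² = (0 + 3)² = 3² = 9)
M(v) = (3 + v)²
R(F, P) = 9 + 9*P (R(F, P) = 9*P + (3 + 0)² = 9*P + 3² = 9*P + 9 = 9 + 9*P)
20*R(31, 33) = 20*(9 + 9*33) = 20*(9 + 297) = 20*306 = 6120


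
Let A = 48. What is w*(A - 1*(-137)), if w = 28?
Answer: 5180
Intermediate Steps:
w*(A - 1*(-137)) = 28*(48 - 1*(-137)) = 28*(48 + 137) = 28*185 = 5180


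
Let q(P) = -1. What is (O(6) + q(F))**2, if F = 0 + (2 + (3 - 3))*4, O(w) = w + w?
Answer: 121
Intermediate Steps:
O(w) = 2*w
F = 8 (F = 0 + (2 + 0)*4 = 0 + 2*4 = 0 + 8 = 8)
(O(6) + q(F))**2 = (2*6 - 1)**2 = (12 - 1)**2 = 11**2 = 121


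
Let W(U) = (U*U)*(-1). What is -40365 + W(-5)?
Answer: -40390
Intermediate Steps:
W(U) = -U² (W(U) = U²*(-1) = -U²)
-40365 + W(-5) = -40365 - 1*(-5)² = -40365 - 1*25 = -40365 - 25 = -40390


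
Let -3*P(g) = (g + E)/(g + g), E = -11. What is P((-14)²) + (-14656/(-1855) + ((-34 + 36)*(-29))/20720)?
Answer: 44627747/5765340 ≈ 7.7407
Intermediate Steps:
P(g) = -(-11 + g)/(6*g) (P(g) = -(g - 11)/(3*(g + g)) = -(-11 + g)/(3*(2*g)) = -(-11 + g)*1/(2*g)/3 = -(-11 + g)/(6*g))
P((-14)²) + (-14656/(-1855) + ((-34 + 36)*(-29))/20720) = (11 - 1*(-14)²)/(6*((-14)²)) + (-14656/(-1855) + ((-34 + 36)*(-29))/20720) = (⅙)*(11 - 1*196)/196 + (-14656*(-1/1855) + (2*(-29))*(1/20720)) = (⅙)*(1/196)*(11 - 196) + (14656/1855 - 58*1/20720) = (⅙)*(1/196)*(-185) + (14656/1855 - 29/10360) = -185/1176 + 4336639/549080 = 44627747/5765340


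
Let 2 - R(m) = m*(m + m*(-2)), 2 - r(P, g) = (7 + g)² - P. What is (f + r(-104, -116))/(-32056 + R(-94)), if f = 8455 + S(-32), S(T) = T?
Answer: 1780/11609 ≈ 0.15333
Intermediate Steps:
r(P, g) = 2 + P - (7 + g)² (r(P, g) = 2 - ((7 + g)² - P) = 2 + (P - (7 + g)²) = 2 + P - (7 + g)²)
f = 8423 (f = 8455 - 32 = 8423)
R(m) = 2 + m² (R(m) = 2 - m*(m + m*(-2)) = 2 - m*(m - 2*m) = 2 - m*(-m) = 2 - (-1)*m² = 2 + m²)
(f + r(-104, -116))/(-32056 + R(-94)) = (8423 + (2 - 104 - (7 - 116)²))/(-32056 + (2 + (-94)²)) = (8423 + (2 - 104 - 1*(-109)²))/(-32056 + (2 + 8836)) = (8423 + (2 - 104 - 1*11881))/(-32056 + 8838) = (8423 + (2 - 104 - 11881))/(-23218) = (8423 - 11983)*(-1/23218) = -3560*(-1/23218) = 1780/11609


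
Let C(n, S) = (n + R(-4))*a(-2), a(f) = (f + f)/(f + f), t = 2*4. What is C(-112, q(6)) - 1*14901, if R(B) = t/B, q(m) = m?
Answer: -15015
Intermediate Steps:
t = 8
a(f) = 1 (a(f) = (2*f)/((2*f)) = (2*f)*(1/(2*f)) = 1)
R(B) = 8/B
C(n, S) = -2 + n (C(n, S) = (n + 8/(-4))*1 = (n + 8*(-1/4))*1 = (n - 2)*1 = (-2 + n)*1 = -2 + n)
C(-112, q(6)) - 1*14901 = (-2 - 112) - 1*14901 = -114 - 14901 = -15015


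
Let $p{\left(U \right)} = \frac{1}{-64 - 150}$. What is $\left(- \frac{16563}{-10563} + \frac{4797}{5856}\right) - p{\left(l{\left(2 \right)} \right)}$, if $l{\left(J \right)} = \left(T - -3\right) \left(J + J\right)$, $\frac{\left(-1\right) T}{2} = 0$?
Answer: $\frac{1758993093}{735410144} \approx 2.3919$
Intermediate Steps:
$T = 0$ ($T = \left(-2\right) 0 = 0$)
$l{\left(J \right)} = 6 J$ ($l{\left(J \right)} = \left(0 - -3\right) \left(J + J\right) = \left(0 + 3\right) 2 J = 3 \cdot 2 J = 6 J$)
$p{\left(U \right)} = - \frac{1}{214}$ ($p{\left(U \right)} = \frac{1}{-214} = - \frac{1}{214}$)
$\left(- \frac{16563}{-10563} + \frac{4797}{5856}\right) - p{\left(l{\left(2 \right)} \right)} = \left(- \frac{16563}{-10563} + \frac{4797}{5856}\right) - - \frac{1}{214} = \left(\left(-16563\right) \left(- \frac{1}{10563}\right) + 4797 \cdot \frac{1}{5856}\right) + \frac{1}{214} = \left(\frac{5521}{3521} + \frac{1599}{1952}\right) + \frac{1}{214} = \frac{16407071}{6872992} + \frac{1}{214} = \frac{1758993093}{735410144}$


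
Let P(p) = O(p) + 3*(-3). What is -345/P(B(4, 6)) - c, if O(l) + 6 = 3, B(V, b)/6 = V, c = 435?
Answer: -1625/4 ≈ -406.25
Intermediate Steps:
B(V, b) = 6*V
O(l) = -3 (O(l) = -6 + 3 = -3)
P(p) = -12 (P(p) = -3 + 3*(-3) = -3 - 9 = -12)
-345/P(B(4, 6)) - c = -345/(-12) - 1*435 = -345*(-1/12) - 435 = 115/4 - 435 = -1625/4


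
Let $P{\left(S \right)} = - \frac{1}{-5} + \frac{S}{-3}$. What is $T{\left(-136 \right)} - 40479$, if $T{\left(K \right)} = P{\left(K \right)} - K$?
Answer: $- \frac{604462}{15} \approx -40297.0$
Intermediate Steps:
$P{\left(S \right)} = \frac{1}{5} - \frac{S}{3}$ ($P{\left(S \right)} = \left(-1\right) \left(- \frac{1}{5}\right) + S \left(- \frac{1}{3}\right) = \frac{1}{5} - \frac{S}{3}$)
$T{\left(K \right)} = \frac{1}{5} - \frac{4 K}{3}$ ($T{\left(K \right)} = \left(\frac{1}{5} - \frac{K}{3}\right) - K = \frac{1}{5} - \frac{4 K}{3}$)
$T{\left(-136 \right)} - 40479 = \left(\frac{1}{5} - - \frac{544}{3}\right) - 40479 = \left(\frac{1}{5} + \frac{544}{3}\right) - 40479 = \frac{2723}{15} - 40479 = - \frac{604462}{15}$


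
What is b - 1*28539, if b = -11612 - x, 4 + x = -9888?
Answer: -30259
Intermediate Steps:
x = -9892 (x = -4 - 9888 = -9892)
b = -1720 (b = -11612 - 1*(-9892) = -11612 + 9892 = -1720)
b - 1*28539 = -1720 - 1*28539 = -1720 - 28539 = -30259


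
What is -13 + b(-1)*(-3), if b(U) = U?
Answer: -10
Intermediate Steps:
-13 + b(-1)*(-3) = -13 - 1*(-3) = -13 + 3 = -10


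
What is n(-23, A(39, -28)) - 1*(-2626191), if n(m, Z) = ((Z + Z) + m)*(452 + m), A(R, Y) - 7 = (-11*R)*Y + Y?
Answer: 12904602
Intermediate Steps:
A(R, Y) = 7 + Y - 11*R*Y (A(R, Y) = 7 + ((-11*R)*Y + Y) = 7 + (-11*R*Y + Y) = 7 + (Y - 11*R*Y) = 7 + Y - 11*R*Y)
n(m, Z) = (452 + m)*(m + 2*Z) (n(m, Z) = (2*Z + m)*(452 + m) = (m + 2*Z)*(452 + m) = (452 + m)*(m + 2*Z))
n(-23, A(39, -28)) - 1*(-2626191) = ((-23)² + 452*(-23) + 904*(7 - 28 - 11*39*(-28)) + 2*(7 - 28 - 11*39*(-28))*(-23)) - 1*(-2626191) = (529 - 10396 + 904*(7 - 28 + 12012) + 2*(7 - 28 + 12012)*(-23)) + 2626191 = (529 - 10396 + 904*11991 + 2*11991*(-23)) + 2626191 = (529 - 10396 + 10839864 - 551586) + 2626191 = 10278411 + 2626191 = 12904602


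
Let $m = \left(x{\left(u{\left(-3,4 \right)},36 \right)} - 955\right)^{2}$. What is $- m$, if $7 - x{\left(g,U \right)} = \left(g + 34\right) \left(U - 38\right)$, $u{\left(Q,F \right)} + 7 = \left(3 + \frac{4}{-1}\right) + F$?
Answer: $-788544$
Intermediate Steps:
$u{\left(Q,F \right)} = -8 + F$ ($u{\left(Q,F \right)} = -7 + \left(\left(3 + \frac{4}{-1}\right) + F\right) = -7 + \left(\left(3 + 4 \left(-1\right)\right) + F\right) = -7 + \left(\left(3 - 4\right) + F\right) = -7 + \left(-1 + F\right) = -8 + F$)
$x{\left(g,U \right)} = 7 - \left(-38 + U\right) \left(34 + g\right)$ ($x{\left(g,U \right)} = 7 - \left(g + 34\right) \left(U - 38\right) = 7 - \left(34 + g\right) \left(-38 + U\right) = 7 - \left(-38 + U\right) \left(34 + g\right)$)
$m = 788544$ ($m = \left(\left(1299 - 1224 + 38 \left(-8 + 4\right) - 36 \left(-8 + 4\right)\right) - 955\right)^{2} = \left(\left(1299 - 1224 + 38 \left(-4\right) - 36 \left(-4\right)\right) - 955\right)^{2} = \left(\left(1299 - 1224 - 152 + 144\right) - 955\right)^{2} = \left(67 - 955\right)^{2} = \left(-888\right)^{2} = 788544$)
$- m = \left(-1\right) 788544 = -788544$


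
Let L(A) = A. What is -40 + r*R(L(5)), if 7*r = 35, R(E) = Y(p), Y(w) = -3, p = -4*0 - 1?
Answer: -55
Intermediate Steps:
p = -1 (p = 0 - 1 = -1)
R(E) = -3
r = 5 (r = (⅐)*35 = 5)
-40 + r*R(L(5)) = -40 + 5*(-3) = -40 - 15 = -55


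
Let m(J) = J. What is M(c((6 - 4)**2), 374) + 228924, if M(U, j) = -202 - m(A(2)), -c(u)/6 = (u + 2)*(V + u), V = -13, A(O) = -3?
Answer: 228725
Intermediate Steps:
c(u) = -6*(-13 + u)*(2 + u) (c(u) = -6*(u + 2)*(-13 + u) = -6*(2 + u)*(-13 + u) = -6*(-13 + u)*(2 + u))
M(U, j) = -199 (M(U, j) = -202 - 1*(-3) = -202 + 3 = -199)
M(c((6 - 4)**2), 374) + 228924 = -199 + 228924 = 228725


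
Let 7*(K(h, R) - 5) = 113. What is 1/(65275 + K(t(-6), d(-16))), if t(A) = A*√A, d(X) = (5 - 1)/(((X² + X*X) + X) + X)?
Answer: 7/457073 ≈ 1.5315e-5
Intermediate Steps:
d(X) = 4/(2*X + 2*X²) (d(X) = 4/(((X² + X²) + X) + X) = 4/((2*X² + X) + X) = 4/((X + 2*X²) + X) = 4/(2*X + 2*X²))
t(A) = A^(3/2)
K(h, R) = 148/7 (K(h, R) = 5 + (⅐)*113 = 5 + 113/7 = 148/7)
1/(65275 + K(t(-6), d(-16))) = 1/(65275 + 148/7) = 1/(457073/7) = 7/457073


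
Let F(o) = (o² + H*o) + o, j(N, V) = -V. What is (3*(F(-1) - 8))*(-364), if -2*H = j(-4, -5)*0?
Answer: 8736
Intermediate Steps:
H = 0 (H = -(-1*(-5))*0/2 = -5*0/2 = -½*0 = 0)
F(o) = o + o² (F(o) = (o² + 0*o) + o = (o² + 0) + o = o² + o = o + o²)
(3*(F(-1) - 8))*(-364) = (3*(-(1 - 1) - 8))*(-364) = (3*(-1*0 - 8))*(-364) = (3*(0 - 8))*(-364) = (3*(-8))*(-364) = -24*(-364) = 8736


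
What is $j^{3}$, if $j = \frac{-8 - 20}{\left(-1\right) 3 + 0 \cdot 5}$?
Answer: $\frac{21952}{27} \approx 813.04$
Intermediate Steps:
$j = \frac{28}{3}$ ($j = - \frac{28}{-3 + 0} = - \frac{28}{-3} = \left(-28\right) \left(- \frac{1}{3}\right) = \frac{28}{3} \approx 9.3333$)
$j^{3} = \left(\frac{28}{3}\right)^{3} = \frac{21952}{27}$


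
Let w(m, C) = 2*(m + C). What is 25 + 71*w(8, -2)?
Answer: 877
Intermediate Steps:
w(m, C) = 2*C + 2*m (w(m, C) = 2*(C + m) = 2*C + 2*m)
25 + 71*w(8, -2) = 25 + 71*(2*(-2) + 2*8) = 25 + 71*(-4 + 16) = 25 + 71*12 = 25 + 852 = 877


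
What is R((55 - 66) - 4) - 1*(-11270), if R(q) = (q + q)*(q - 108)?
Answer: 14960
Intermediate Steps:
R(q) = 2*q*(-108 + q) (R(q) = (2*q)*(-108 + q) = 2*q*(-108 + q))
R((55 - 66) - 4) - 1*(-11270) = 2*((55 - 66) - 4)*(-108 + ((55 - 66) - 4)) - 1*(-11270) = 2*(-11 - 4)*(-108 + (-11 - 4)) + 11270 = 2*(-15)*(-108 - 15) + 11270 = 2*(-15)*(-123) + 11270 = 3690 + 11270 = 14960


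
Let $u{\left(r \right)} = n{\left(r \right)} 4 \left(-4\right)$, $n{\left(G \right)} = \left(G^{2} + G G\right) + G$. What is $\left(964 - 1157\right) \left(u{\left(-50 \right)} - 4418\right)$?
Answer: $16138274$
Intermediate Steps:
$n{\left(G \right)} = G + 2 G^{2}$ ($n{\left(G \right)} = \left(G^{2} + G^{2}\right) + G = 2 G^{2} + G = G + 2 G^{2}$)
$u{\left(r \right)} = - 16 r \left(1 + 2 r\right)$ ($u{\left(r \right)} = r \left(1 + 2 r\right) 4 \left(-4\right) = 4 r \left(1 + 2 r\right) \left(-4\right) = - 16 r \left(1 + 2 r\right)$)
$\left(964 - 1157\right) \left(u{\left(-50 \right)} - 4418\right) = \left(964 - 1157\right) \left(\left(-16\right) \left(-50\right) \left(1 + 2 \left(-50\right)\right) - 4418\right) = \left(964 - 1157\right) \left(\left(-16\right) \left(-50\right) \left(1 - 100\right) - 4418\right) = - 193 \left(\left(-16\right) \left(-50\right) \left(-99\right) - 4418\right) = - 193 \left(-79200 - 4418\right) = \left(-193\right) \left(-83618\right) = 16138274$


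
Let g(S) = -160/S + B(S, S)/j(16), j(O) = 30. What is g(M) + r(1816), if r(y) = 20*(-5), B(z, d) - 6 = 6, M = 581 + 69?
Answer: -1298/13 ≈ -99.846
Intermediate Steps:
M = 650
B(z, d) = 12 (B(z, d) = 6 + 6 = 12)
r(y) = -100
g(S) = ⅖ - 160/S (g(S) = -160/S + 12/30 = -160/S + 12*(1/30) = -160/S + ⅖ = ⅖ - 160/S)
g(M) + r(1816) = (⅖ - 160/650) - 100 = (⅖ - 160*1/650) - 100 = (⅖ - 16/65) - 100 = 2/13 - 100 = -1298/13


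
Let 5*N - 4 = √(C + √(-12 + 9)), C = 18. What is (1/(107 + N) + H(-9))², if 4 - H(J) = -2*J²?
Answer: (89479 + 166*√(18 + I*√3))²/(539 + √(18 + I*√3))² ≈ 27559.0 - 0.0011469*I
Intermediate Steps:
H(J) = 4 + 2*J² (H(J) = 4 - (-2)*J² = 4 + 2*J²)
N = ⅘ + √(18 + I*√3)/5 (N = ⅘ + √(18 + √(-12 + 9))/5 = ⅘ + √(18 + √(-3))/5 = ⅘ + √(18 + I*√3)/5 ≈ 1.6495 + 0.040778*I)
(1/(107 + N) + H(-9))² = (1/(107 + (⅘ + √(18 + I*√3)/5)) + (4 + 2*(-9)²))² = (1/(539/5 + √(18 + I*√3)/5) + (4 + 2*81))² = (1/(539/5 + √(18 + I*√3)/5) + (4 + 162))² = (1/(539/5 + √(18 + I*√3)/5) + 166)² = (166 + 1/(539/5 + √(18 + I*√3)/5))²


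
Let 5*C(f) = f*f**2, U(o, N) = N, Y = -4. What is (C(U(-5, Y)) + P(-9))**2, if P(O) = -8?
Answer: 10816/25 ≈ 432.64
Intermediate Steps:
C(f) = f**3/5 (C(f) = (f*f**2)/5 = f**3/5)
(C(U(-5, Y)) + P(-9))**2 = ((1/5)*(-4)**3 - 8)**2 = ((1/5)*(-64) - 8)**2 = (-64/5 - 8)**2 = (-104/5)**2 = 10816/25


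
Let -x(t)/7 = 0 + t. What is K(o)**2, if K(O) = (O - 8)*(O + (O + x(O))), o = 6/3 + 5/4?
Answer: 1525225/256 ≈ 5957.9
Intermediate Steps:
o = 13/4 (o = 6*(1/3) + 5*(1/4) = 2 + 5/4 = 13/4 ≈ 3.2500)
x(t) = -7*t (x(t) = -7*(0 + t) = -7*t)
K(O) = -5*O*(-8 + O) (K(O) = (O - 8)*(O + (O - 7*O)) = (-8 + O)*(O - 6*O) = (-8 + O)*(-5*O) = -5*O*(-8 + O))
K(o)**2 = (5*(13/4)*(8 - 1*13/4))**2 = (5*(13/4)*(8 - 13/4))**2 = (5*(13/4)*(19/4))**2 = (1235/16)**2 = 1525225/256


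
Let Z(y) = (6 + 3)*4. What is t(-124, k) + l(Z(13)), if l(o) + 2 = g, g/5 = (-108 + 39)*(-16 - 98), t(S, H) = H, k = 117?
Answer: 39445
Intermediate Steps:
Z(y) = 36 (Z(y) = 9*4 = 36)
g = 39330 (g = 5*((-108 + 39)*(-16 - 98)) = 5*(-69*(-114)) = 5*7866 = 39330)
l(o) = 39328 (l(o) = -2 + 39330 = 39328)
t(-124, k) + l(Z(13)) = 117 + 39328 = 39445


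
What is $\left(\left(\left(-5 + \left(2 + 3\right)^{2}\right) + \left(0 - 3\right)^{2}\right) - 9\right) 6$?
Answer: $120$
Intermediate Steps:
$\left(\left(\left(-5 + \left(2 + 3\right)^{2}\right) + \left(0 - 3\right)^{2}\right) - 9\right) 6 = \left(\left(\left(-5 + 5^{2}\right) + \left(-3\right)^{2}\right) - 9\right) 6 = \left(\left(\left(-5 + 25\right) + 9\right) - 9\right) 6 = \left(\left(20 + 9\right) - 9\right) 6 = \left(29 - 9\right) 6 = 20 \cdot 6 = 120$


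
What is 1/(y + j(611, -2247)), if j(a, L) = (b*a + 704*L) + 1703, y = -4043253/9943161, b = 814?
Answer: -3314387/3588922337348 ≈ -9.2350e-7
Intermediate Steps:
y = -1347751/3314387 (y = -4043253*1/9943161 = -1347751/3314387 ≈ -0.40664)
j(a, L) = 1703 + 704*L + 814*a (j(a, L) = (814*a + 704*L) + 1703 = (704*L + 814*a) + 1703 = 1703 + 704*L + 814*a)
1/(y + j(611, -2247)) = 1/(-1347751/3314387 + (1703 + 704*(-2247) + 814*611)) = 1/(-1347751/3314387 + (1703 - 1581888 + 497354)) = 1/(-1347751/3314387 - 1082831) = 1/(-3588922337348/3314387) = -3314387/3588922337348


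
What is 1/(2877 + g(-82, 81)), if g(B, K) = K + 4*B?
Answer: 1/2630 ≈ 0.00038023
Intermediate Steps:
1/(2877 + g(-82, 81)) = 1/(2877 + (81 + 4*(-82))) = 1/(2877 + (81 - 328)) = 1/(2877 - 247) = 1/2630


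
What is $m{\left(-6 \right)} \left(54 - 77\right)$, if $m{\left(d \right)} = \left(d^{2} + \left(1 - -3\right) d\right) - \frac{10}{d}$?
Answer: $- \frac{943}{3} \approx -314.33$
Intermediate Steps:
$m{\left(d \right)} = d^{2} - \frac{10}{d} + 4 d$ ($m{\left(d \right)} = \left(d^{2} + \left(1 + 3\right) d\right) - \frac{10}{d} = \left(d^{2} + 4 d\right) - \frac{10}{d} = d^{2} - \frac{10}{d} + 4 d$)
$m{\left(-6 \right)} \left(54 - 77\right) = \frac{-10 + \left(-6\right)^{2} \left(4 - 6\right)}{-6} \left(54 - 77\right) = - \frac{-10 + 36 \left(-2\right)}{6} \left(-23\right) = - \frac{-10 - 72}{6} \left(-23\right) = \left(- \frac{1}{6}\right) \left(-82\right) \left(-23\right) = \frac{41}{3} \left(-23\right) = - \frac{943}{3}$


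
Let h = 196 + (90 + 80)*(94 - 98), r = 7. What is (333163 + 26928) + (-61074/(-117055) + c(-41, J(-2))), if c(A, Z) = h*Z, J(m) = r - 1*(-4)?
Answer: 41527312259/117055 ≈ 3.5477e+5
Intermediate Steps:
h = -484 (h = 196 + 170*(-4) = 196 - 680 = -484)
J(m) = 11 (J(m) = 7 - 1*(-4) = 7 + 4 = 11)
c(A, Z) = -484*Z
(333163 + 26928) + (-61074/(-117055) + c(-41, J(-2))) = (333163 + 26928) + (-61074/(-117055) - 484*11) = 360091 + (-61074*(-1/117055) - 5324) = 360091 + (61074/117055 - 5324) = 360091 - 623139746/117055 = 41527312259/117055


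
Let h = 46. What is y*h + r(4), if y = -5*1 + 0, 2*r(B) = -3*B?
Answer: -236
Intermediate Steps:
r(B) = -3*B/2 (r(B) = (-3*B)/2 = -3*B/2)
y = -5 (y = -5 + 0 = -5)
y*h + r(4) = -5*46 - 3/2*4 = -230 - 6 = -236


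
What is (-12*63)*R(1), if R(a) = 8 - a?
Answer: -5292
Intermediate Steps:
(-12*63)*R(1) = (-12*63)*(8 - 1*1) = -756*(8 - 1) = -756*7 = -5292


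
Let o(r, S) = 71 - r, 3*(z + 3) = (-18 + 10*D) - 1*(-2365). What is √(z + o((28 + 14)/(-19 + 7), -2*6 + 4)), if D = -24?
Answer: √27858/6 ≈ 27.818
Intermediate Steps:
z = 2098/3 (z = -3 + ((-18 + 10*(-24)) - 1*(-2365))/3 = -3 + ((-18 - 240) + 2365)/3 = -3 + (-258 + 2365)/3 = -3 + (⅓)*2107 = -3 + 2107/3 = 2098/3 ≈ 699.33)
√(z + o((28 + 14)/(-19 + 7), -2*6 + 4)) = √(2098/3 + (71 - (28 + 14)/(-19 + 7))) = √(2098/3 + (71 - 42/(-12))) = √(2098/3 + (71 - 42*(-1)/12)) = √(2098/3 + (71 - 1*(-7/2))) = √(2098/3 + (71 + 7/2)) = √(2098/3 + 149/2) = √(4643/6) = √27858/6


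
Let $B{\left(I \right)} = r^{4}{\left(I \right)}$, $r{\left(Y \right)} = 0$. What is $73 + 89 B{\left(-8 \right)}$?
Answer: $73$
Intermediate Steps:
$B{\left(I \right)} = 0$ ($B{\left(I \right)} = 0^{4} = 0$)
$73 + 89 B{\left(-8 \right)} = 73 + 89 \cdot 0 = 73 + 0 = 73$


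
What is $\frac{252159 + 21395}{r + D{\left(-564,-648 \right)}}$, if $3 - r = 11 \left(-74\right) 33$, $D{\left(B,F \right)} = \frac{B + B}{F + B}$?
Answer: $\frac{27628954}{2713459} \approx 10.182$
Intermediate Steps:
$D{\left(B,F \right)} = \frac{2 B}{B + F}$
$r = 26865$ ($r = 3 - 11 \left(-74\right) 33 = 3 - \left(-814\right) 33 = 3 - -26862 = 3 + 26862 = 26865$)
$\frac{252159 + 21395}{r + D{\left(-564,-648 \right)}} = \frac{252159 + 21395}{26865 + 2 \left(-564\right) \frac{1}{-564 - 648}} = \frac{273554}{26865 + 2 \left(-564\right) \frac{1}{-1212}} = \frac{273554}{26865 + 2 \left(-564\right) \left(- \frac{1}{1212}\right)} = \frac{273554}{26865 + \frac{94}{101}} = \frac{273554}{\frac{2713459}{101}} = 273554 \cdot \frac{101}{2713459} = \frac{27628954}{2713459}$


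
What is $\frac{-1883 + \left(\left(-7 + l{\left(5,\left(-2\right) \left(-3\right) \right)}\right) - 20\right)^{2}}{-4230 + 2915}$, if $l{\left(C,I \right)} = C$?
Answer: $\frac{1399}{1315} \approx 1.0639$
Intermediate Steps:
$\frac{-1883 + \left(\left(-7 + l{\left(5,\left(-2\right) \left(-3\right) \right)}\right) - 20\right)^{2}}{-4230 + 2915} = \frac{-1883 + \left(\left(-7 + 5\right) - 20\right)^{2}}{-4230 + 2915} = \frac{-1883 + \left(-2 - 20\right)^{2}}{-1315} = \left(-1883 + \left(-22\right)^{2}\right) \left(- \frac{1}{1315}\right) = \left(-1883 + 484\right) \left(- \frac{1}{1315}\right) = \left(-1399\right) \left(- \frac{1}{1315}\right) = \frac{1399}{1315}$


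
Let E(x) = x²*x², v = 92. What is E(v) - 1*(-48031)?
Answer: 71687327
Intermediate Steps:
E(x) = x⁴
E(v) - 1*(-48031) = 92⁴ - 1*(-48031) = 71639296 + 48031 = 71687327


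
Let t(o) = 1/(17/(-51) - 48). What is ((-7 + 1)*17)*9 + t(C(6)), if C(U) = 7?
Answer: -133113/145 ≈ -918.02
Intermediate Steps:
t(o) = -3/145 (t(o) = 1/(17*(-1/51) - 48) = 1/(-1/3 - 48) = 1/(-145/3) = -3/145)
((-7 + 1)*17)*9 + t(C(6)) = ((-7 + 1)*17)*9 - 3/145 = -6*17*9 - 3/145 = -102*9 - 3/145 = -918 - 3/145 = -133113/145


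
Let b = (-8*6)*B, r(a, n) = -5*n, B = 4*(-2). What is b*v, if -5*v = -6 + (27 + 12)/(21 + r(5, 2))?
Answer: 10368/55 ≈ 188.51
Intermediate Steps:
B = -8
b = 384 (b = -8*6*(-8) = -48*(-8) = 384)
v = 27/55 (v = -(-6 + (27 + 12)/(21 - 5*2))/5 = -(-6 + 39/(21 - 10))/5 = -(-6 + 39/11)/5 = -⅕*(-27/11) = 27/55 ≈ 0.49091)
b*v = 384*(27/55) = 10368/55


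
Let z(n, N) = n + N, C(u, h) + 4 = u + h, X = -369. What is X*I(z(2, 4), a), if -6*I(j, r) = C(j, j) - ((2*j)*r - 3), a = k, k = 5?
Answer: -6027/2 ≈ -3013.5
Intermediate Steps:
C(u, h) = -4 + h + u (C(u, h) = -4 + (u + h) = -4 + (h + u) = -4 + h + u)
z(n, N) = N + n
a = 5
I(j, r) = ⅙ - j/3 + j*r/3 (I(j, r) = -((-4 + j + j) - ((2*j)*r - 3))/6 = -((-4 + 2*j) - (2*j*r - 3))/6 = -((-4 + 2*j) - (-3 + 2*j*r))/6 = -((-4 + 2*j) + (3 - 2*j*r))/6 = -(-1 + 2*j - 2*j*r)/6 = ⅙ - j/3 + j*r/3)
X*I(z(2, 4), a) = -369*(⅙ - (4 + 2)/3 + (⅓)*(4 + 2)*5) = -369*(⅙ - ⅓*6 + (⅓)*6*5) = -369*(⅙ - 2 + 10) = -369*49/6 = -6027/2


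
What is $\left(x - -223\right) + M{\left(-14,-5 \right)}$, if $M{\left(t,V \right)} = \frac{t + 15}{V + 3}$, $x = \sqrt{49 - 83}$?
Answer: $\frac{445}{2} + i \sqrt{34} \approx 222.5 + 5.831 i$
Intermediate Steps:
$x = i \sqrt{34}$ ($x = \sqrt{-34} = i \sqrt{34} \approx 5.8309 i$)
$M{\left(t,V \right)} = \frac{15 + t}{3 + V}$
$\left(x - -223\right) + M{\left(-14,-5 \right)} = \left(i \sqrt{34} - -223\right) + \frac{15 - 14}{3 - 5} = \left(i \sqrt{34} + 223\right) + \frac{1}{-2} \cdot 1 = \left(223 + i \sqrt{34}\right) - \frac{1}{2} = \frac{445}{2} + i \sqrt{34}$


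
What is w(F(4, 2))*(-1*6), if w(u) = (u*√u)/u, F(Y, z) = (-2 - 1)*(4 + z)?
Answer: -18*I*√2 ≈ -25.456*I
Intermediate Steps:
F(Y, z) = -12 - 3*z (F(Y, z) = -3*(4 + z) = -12 - 3*z)
w(u) = √u (w(u) = u^(3/2)/u = √u)
w(F(4, 2))*(-1*6) = √(-12 - 3*2)*(-1*6) = √(-12 - 6)*(-6) = √(-18)*(-6) = (3*I*√2)*(-6) = -18*I*√2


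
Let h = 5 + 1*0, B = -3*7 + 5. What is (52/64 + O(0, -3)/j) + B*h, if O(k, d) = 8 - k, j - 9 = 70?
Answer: -99965/1264 ≈ -79.086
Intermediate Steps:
j = 79 (j = 9 + 70 = 79)
B = -16 (B = -21 + 5 = -16)
h = 5 (h = 5 + 0 = 5)
(52/64 + O(0, -3)/j) + B*h = (52/64 + (8 - 1*0)/79) - 16*5 = (52*(1/64) + (8 + 0)*(1/79)) - 80 = (13/16 + 8*(1/79)) - 80 = (13/16 + 8/79) - 80 = 1155/1264 - 80 = -99965/1264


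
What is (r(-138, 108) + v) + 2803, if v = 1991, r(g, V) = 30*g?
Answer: 654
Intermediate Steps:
(r(-138, 108) + v) + 2803 = (30*(-138) + 1991) + 2803 = (-4140 + 1991) + 2803 = -2149 + 2803 = 654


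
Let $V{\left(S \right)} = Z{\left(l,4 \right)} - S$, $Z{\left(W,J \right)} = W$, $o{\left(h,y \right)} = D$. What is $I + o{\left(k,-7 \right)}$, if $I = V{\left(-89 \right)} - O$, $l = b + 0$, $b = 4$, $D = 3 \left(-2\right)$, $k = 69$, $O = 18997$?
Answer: $-18910$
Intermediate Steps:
$D = -6$
$l = 4$ ($l = 4 + 0 = 4$)
$o{\left(h,y \right)} = -6$
$V{\left(S \right)} = 4 - S$
$I = -18904$ ($I = \left(4 - -89\right) - 18997 = \left(4 + 89\right) - 18997 = 93 - 18997 = -18904$)
$I + o{\left(k,-7 \right)} = -18904 - 6 = -18910$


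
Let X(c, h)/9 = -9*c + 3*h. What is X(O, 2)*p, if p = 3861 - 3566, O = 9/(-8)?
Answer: 342495/8 ≈ 42812.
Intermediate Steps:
O = -9/8 (O = 9*(-⅛) = -9/8 ≈ -1.1250)
X(c, h) = -81*c + 27*h (X(c, h) = 9*(-9*c + 3*h) = -81*c + 27*h)
p = 295
X(O, 2)*p = (-81*(-9/8) + 27*2)*295 = (729/8 + 54)*295 = (1161/8)*295 = 342495/8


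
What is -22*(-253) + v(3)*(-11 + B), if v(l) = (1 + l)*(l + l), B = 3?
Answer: 5374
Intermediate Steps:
v(l) = 2*l*(1 + l) (v(l) = (1 + l)*(2*l) = 2*l*(1 + l))
-22*(-253) + v(3)*(-11 + B) = -22*(-253) + (2*3*(1 + 3))*(-11 + 3) = 5566 + (2*3*4)*(-8) = 5566 + 24*(-8) = 5566 - 192 = 5374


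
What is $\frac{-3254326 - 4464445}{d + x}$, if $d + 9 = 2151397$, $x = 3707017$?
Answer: $- \frac{7718771}{5858405} \approx -1.3176$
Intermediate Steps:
$d = 2151388$ ($d = -9 + 2151397 = 2151388$)
$\frac{-3254326 - 4464445}{d + x} = \frac{-3254326 - 4464445}{2151388 + 3707017} = - \frac{7718771}{5858405}$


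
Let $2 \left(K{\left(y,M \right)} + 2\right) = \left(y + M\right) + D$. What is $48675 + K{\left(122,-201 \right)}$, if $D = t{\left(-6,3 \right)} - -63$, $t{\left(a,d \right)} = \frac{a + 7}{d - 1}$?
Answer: $\frac{194661}{4} \approx 48665.0$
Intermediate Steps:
$t{\left(a,d \right)} = \frac{7 + a}{-1 + d}$
$D = \frac{127}{2}$ ($D = \frac{7 - 6}{-1 + 3} - -63 = \frac{1}{2} \cdot 1 + 63 = \frac{1}{2} + 63 = \frac{127}{2} \approx 63.5$)
$K{\left(y,M \right)} = \frac{119}{4} + \frac{M}{2} + \frac{y}{2}$ ($K{\left(y,M \right)} = -2 + \frac{\left(y + M\right) + \frac{127}{2}}{2} = -2 + \frac{\left(M + y\right) + \frac{127}{2}}{2} = -2 + \frac{\frac{127}{2} + M + y}{2} = -2 + \left(\frac{127}{4} + \frac{M}{2} + \frac{y}{2}\right) = \frac{119}{4} + \frac{M}{2} + \frac{y}{2}$)
$48675 + K{\left(122,-201 \right)} = 48675 + \left(\frac{119}{4} + \frac{1}{2} \left(-201\right) + \frac{1}{2} \cdot 122\right) = 48675 + \left(\frac{119}{4} - \frac{201}{2} + 61\right) = 48675 - \frac{39}{4} = \frac{194661}{4}$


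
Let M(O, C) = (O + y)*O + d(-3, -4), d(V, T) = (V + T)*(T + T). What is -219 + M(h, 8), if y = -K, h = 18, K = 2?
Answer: 125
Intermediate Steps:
y = -2 (y = -1*2 = -2)
d(V, T) = 2*T*(T + V) (d(V, T) = (T + V)*(2*T) = 2*T*(T + V))
M(O, C) = 56 + O*(-2 + O) (M(O, C) = (O - 2)*O + 2*(-4)*(-4 - 3) = (-2 + O)*O + 2*(-4)*(-7) = O*(-2 + O) + 56 = 56 + O*(-2 + O))
-219 + M(h, 8) = -219 + (56 + 18**2 - 2*18) = -219 + (56 + 324 - 36) = -219 + 344 = 125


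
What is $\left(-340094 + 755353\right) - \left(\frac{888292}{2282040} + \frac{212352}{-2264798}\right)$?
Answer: $\frac{268275790440530543}{646044953490} \approx 4.1526 \cdot 10^{5}$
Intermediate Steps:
$\left(-340094 + 755353\right) - \left(\frac{888292}{2282040} + \frac{212352}{-2264798}\right) = 415259 - \left(888292 \cdot \frac{1}{2282040} + 212352 \left(- \frac{1}{2264798}\right)\right) = 415259 - \left(\frac{222073}{570510} - \frac{106176}{1132399}\right) = 415259 - \frac{190900773367}{646044953490} = \frac{268275790440530543}{646044953490}$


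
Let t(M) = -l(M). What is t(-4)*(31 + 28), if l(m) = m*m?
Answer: -944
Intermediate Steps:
l(m) = m²
t(M) = -M²
t(-4)*(31 + 28) = (-1*(-4)²)*(31 + 28) = -1*16*59 = -16*59 = -944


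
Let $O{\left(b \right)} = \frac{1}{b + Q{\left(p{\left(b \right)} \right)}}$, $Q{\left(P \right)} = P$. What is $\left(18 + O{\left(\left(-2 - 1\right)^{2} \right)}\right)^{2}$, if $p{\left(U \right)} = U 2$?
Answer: $\frac{237169}{729} \approx 325.33$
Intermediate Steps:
$p{\left(U \right)} = 2 U$
$O{\left(b \right)} = \frac{1}{3 b}$ ($O{\left(b \right)} = \frac{1}{b + 2 b} = \frac{1}{3 b}$)
$\left(18 + O{\left(\left(-2 - 1\right)^{2} \right)}\right)^{2} = \left(18 + \frac{1}{3 \left(-2 - 1\right)^{2}}\right)^{2} = \left(18 + \frac{1}{3 \left(-3\right)^{2}}\right)^{2} = \left(18 + \frac{1}{3 \cdot 9}\right)^{2} = \left(18 + \frac{1}{3} \cdot \frac{1}{9}\right)^{2} = \left(18 + \frac{1}{27}\right)^{2} = \left(\frac{487}{27}\right)^{2} = \frac{237169}{729}$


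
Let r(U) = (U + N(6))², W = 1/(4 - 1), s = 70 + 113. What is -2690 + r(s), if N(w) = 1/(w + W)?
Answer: 11139310/361 ≈ 30857.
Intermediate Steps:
s = 183
W = ⅓ (W = 1/3 = ⅓ ≈ 0.33333)
N(w) = 1/(⅓ + w) (N(w) = 1/(w + ⅓) = 1/(⅓ + w))
r(U) = (3/19 + U)² (r(U) = (U + 3/(1 + 3*6))² = (U + 3/(1 + 18))² = (U + 3/19)² = (3/19 + U)²)
-2690 + r(s) = -2690 + (3 + 19*183)²/361 = -2690 + (3 + 3477)²/361 = -2690 + (1/361)*3480² = -2690 + (1/361)*12110400 = -2690 + 12110400/361 = 11139310/361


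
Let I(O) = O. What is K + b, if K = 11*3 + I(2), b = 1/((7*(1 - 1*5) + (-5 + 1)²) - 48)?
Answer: 2099/60 ≈ 34.983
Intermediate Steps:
b = -1/60 (b = 1/((7*(1 - 5) + (-4)²) - 48) = 1/((7*(-4) + 16) - 48) = 1/((-28 + 16) - 48) = 1/(-12 - 48) = 1/(-60) = -1/60 ≈ -0.016667)
K = 35 (K = 11*3 + 2 = 33 + 2 = 35)
K + b = 35 - 1/60 = 2099/60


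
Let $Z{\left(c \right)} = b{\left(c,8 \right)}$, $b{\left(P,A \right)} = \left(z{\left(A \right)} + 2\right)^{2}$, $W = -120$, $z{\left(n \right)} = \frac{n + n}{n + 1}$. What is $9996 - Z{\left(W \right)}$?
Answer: $\frac{808520}{81} \approx 9981.7$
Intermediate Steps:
$z{\left(n \right)} = \frac{2 n}{1 + n}$
$b{\left(P,A \right)} = \left(2 + \frac{2 A}{1 + A}\right)^{2}$ ($b{\left(P,A \right)} = \left(\frac{2 A}{1 + A} + 2\right)^{2} = \left(2 + \frac{2 A}{1 + A}\right)^{2}$)
$Z{\left(c \right)} = \frac{1156}{81}$ ($Z{\left(c \right)} = \frac{4 \left(1 + 2 \cdot 8\right)^{2}}{\left(1 + 8\right)^{2}} = \frac{4 \left(1 + 16\right)^{2}}{81} = 4 \cdot \frac{1}{81} \cdot 17^{2} = 4 \cdot \frac{1}{81} \cdot 289 = \frac{1156}{81}$)
$9996 - Z{\left(W \right)} = 9996 - \frac{1156}{81} = \frac{808520}{81}$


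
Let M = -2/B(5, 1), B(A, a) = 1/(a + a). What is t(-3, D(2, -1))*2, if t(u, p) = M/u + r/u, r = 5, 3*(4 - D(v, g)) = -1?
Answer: -⅔ ≈ -0.66667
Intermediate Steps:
D(v, g) = 13/3 (D(v, g) = 4 - ⅓*(-1) = 4 + ⅓ = 13/3)
B(A, a) = 1/(2*a)
M = -4 (M = -2/((½)/1) = -2/((½)*1) = -2/½ = -2*2 = -4)
t(u, p) = 1/u (t(u, p) = -4/u + 5/u = 1/u)
t(-3, D(2, -1))*2 = 2/(-3) = -⅓*2 = -⅔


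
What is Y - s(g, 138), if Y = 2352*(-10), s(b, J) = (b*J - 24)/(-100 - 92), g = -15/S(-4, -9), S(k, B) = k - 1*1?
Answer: -752575/32 ≈ -23518.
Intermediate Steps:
S(k, B) = -1 + k (S(k, B) = k - 1 = -1 + k)
g = 3 (g = -15/(-1 - 4) = -15/(-5) = -15*(-⅕) = 3)
s(b, J) = ⅛ - J*b/192 (s(b, J) = (J*b - 24)/(-192) = (-24 + J*b)*(-1/192) = ⅛ - J*b/192)
Y = -23520
Y - s(g, 138) = -23520 - (⅛ - 1/192*138*3) = -23520 - (⅛ - 69/32) = -23520 - 1*(-65/32) = -23520 + 65/32 = -752575/32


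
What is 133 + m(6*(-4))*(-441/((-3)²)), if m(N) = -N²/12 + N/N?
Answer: 2436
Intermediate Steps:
m(N) = 1 - N²/12 (m(N) = -N²*(1/12) + 1 = -N²/12 + 1 = 1 - N²/12)
133 + m(6*(-4))*(-441/((-3)²)) = 133 + (1 - (6*(-4))²/12)*(-441/((-3)²)) = 133 + (1 - 1/12*(-24)²)*(-441/9) = 133 + (1 - 1/12*576)*(-441*⅑) = 133 + (1 - 48)*(-49) = 133 - 47*(-49) = 133 + 2303 = 2436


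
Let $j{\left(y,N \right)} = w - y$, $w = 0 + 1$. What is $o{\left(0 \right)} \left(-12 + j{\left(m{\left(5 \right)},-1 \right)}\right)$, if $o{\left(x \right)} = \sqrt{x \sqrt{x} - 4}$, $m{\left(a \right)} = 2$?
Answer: $- 26 i \approx - 26.0 i$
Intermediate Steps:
$w = 1$
$j{\left(y,N \right)} = 1 - y$
$o{\left(x \right)} = \sqrt{-4 + x^{\frac{3}{2}}}$ ($o{\left(x \right)} = \sqrt{x^{\frac{3}{2}} - 4} = \sqrt{-4 + x^{\frac{3}{2}}}$)
$o{\left(0 \right)} \left(-12 + j{\left(m{\left(5 \right)},-1 \right)}\right) = \sqrt{-4 + 0^{\frac{3}{2}}} \left(-12 + \left(1 - 2\right)\right) = \sqrt{-4 + 0} \left(-12 + \left(1 - 2\right)\right) = \sqrt{-4} \left(-12 - 1\right) = 2 i \left(-13\right) = - 26 i$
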